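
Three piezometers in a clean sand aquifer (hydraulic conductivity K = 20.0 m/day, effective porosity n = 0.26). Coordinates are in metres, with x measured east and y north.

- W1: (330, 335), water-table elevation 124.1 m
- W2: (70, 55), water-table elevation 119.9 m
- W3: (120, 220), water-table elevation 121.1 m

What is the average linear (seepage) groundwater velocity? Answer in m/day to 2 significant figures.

0.99 m/day

Differences from W1: to W2 (Δx, Δy, Δh) = (-260, -280, -4.2); to W3 = (-210, -115, -3.0).
Determinant of the coordinate differences = (-260)·(-115) − (-210)·(-280) = -28900.
∂h/∂x = [(-4.2)·(-115) − (-3.0)·(-280)] / -28900 = +0.01235
∂h/∂y = [(-260)·(-3.0) − (-210)·(-4.2)] / -28900 = +0.003529
|∇h| = √(0.01235² + 0.003529²) = 0.01284
Seepage velocity v = K·i/n = 20.0 × 0.01284 / 0.26 = 0.9877 m/day.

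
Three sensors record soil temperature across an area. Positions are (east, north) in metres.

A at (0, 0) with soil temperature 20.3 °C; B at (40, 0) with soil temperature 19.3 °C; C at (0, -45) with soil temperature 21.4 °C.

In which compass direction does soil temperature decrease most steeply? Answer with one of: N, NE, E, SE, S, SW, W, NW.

∂T/∂x = (19.3 − 20.3) / (40 − 0) = -0.02500
∂T/∂y = (21.4 − 20.3) / (-45 − 0) = -0.02444
Steepest decrease is along −∇f = (+0.02500 E, +0.02444 N) → northeast.

NE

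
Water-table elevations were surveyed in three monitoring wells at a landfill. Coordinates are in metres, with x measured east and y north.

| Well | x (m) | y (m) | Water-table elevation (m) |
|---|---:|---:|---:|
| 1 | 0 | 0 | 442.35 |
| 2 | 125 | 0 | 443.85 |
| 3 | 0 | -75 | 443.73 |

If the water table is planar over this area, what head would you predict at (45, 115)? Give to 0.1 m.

440.8 m

∂h/∂x = (443.85 − 442.35) / (125 − 0) = +0.01200
∂h/∂y = (443.73 − 442.35) / (-75 − 0) = -0.01840
h(45, 115) = 442.35 + (+0.01200)·(45) + (-0.01840)·(115) = 442.35 +0.540 -2.116 = 440.774 m.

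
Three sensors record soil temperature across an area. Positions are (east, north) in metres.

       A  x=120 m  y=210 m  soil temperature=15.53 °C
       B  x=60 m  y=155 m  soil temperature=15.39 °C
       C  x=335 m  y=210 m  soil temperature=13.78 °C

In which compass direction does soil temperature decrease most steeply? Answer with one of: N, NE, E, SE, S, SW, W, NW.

SE

Taking A as reference: B−A = (-60, -55, -0.14); C−A = (215, 0, -1.75).
Determinant of the coordinate differences = (-60)·0 − 215·(-55) = 11825.
∂T/∂x = [(-0.14)·0 − (-1.75)·(-55)] / 11825 = -0.008140
∂T/∂y = [(-60)·(-1.75) − 215·(-0.14)] / 11825 = +0.01142
Steepest decrease is along −∇f = (+0.008140 E, -0.01142 N) → southeast.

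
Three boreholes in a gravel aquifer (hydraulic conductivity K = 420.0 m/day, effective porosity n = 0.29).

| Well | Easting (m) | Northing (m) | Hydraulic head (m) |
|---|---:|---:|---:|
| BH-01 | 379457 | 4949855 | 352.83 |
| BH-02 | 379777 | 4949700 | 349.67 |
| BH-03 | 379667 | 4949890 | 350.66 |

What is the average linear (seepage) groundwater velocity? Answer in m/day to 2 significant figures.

With h = a·x + b·y + c and BH-01 as origin, the differences give:
  320·a + (-155)·b = -3.16
  210·a + 35·b = -2.17
Eliminate b (×35 and ×(-155), subtract): 43750·a = -446.950 → a = ∂h/∂x = -0.01022
Back-substitute: b = ∂h/∂y = -0.0007040.
|∇h| = √(-0.01022² + -0.0007040²) = 0.01024
Seepage velocity v = K·i/n = 420.0 × 0.01024 / 0.29 = 14.83 m/day.

15 m/day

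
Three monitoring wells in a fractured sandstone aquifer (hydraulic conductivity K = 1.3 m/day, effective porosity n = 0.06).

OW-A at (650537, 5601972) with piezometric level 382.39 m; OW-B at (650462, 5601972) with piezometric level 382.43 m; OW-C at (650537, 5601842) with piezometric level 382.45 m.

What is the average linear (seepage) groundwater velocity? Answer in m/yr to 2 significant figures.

5.6 m/yr

∂h/∂x = (382.43 − 382.39) / (650462 − 650537) = -0.0005333
∂h/∂y = (382.45 − 382.39) / (5601842 − 5601972) = -0.0004615
|∇h| = √(-0.0005333² + -0.0004615²) = 0.0007053
Seepage velocity v = K·i/n = 1.3 × 0.0007053 / 0.06 = 0.01528 m/day = 5.581 m/yr.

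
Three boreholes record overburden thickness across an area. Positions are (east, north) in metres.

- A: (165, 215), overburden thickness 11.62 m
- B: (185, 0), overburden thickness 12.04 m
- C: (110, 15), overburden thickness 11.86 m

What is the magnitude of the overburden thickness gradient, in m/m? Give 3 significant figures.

With d = a·x + b·y + c and A as origin, the differences give:
  20·a + (-215)·b = +0.42
  (-55)·a + (-200)·b = +0.24
Eliminate b (×(-200) and ×(-215), subtract): -15825·a = -32.400 → a = ∂d/∂x = +0.002047
Back-substitute: b = ∂d/∂y = -0.001763.
|∇f| = √(0.002047² + -0.001763²) = 0.002702 m/m

0.00270 m/m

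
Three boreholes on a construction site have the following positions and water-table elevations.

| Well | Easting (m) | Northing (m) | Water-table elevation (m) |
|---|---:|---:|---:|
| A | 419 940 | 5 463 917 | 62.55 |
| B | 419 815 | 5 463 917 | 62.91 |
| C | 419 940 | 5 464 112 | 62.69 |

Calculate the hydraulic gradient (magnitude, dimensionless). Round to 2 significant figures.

0.0030

∂h/∂x = (62.91 − 62.55) / (419815 − 419940) = -0.002880
∂h/∂y = (62.69 − 62.55) / (5464112 − 5463917) = +0.0007179
|∇h| = √(-0.002880² + 0.0007179²) = 0.002968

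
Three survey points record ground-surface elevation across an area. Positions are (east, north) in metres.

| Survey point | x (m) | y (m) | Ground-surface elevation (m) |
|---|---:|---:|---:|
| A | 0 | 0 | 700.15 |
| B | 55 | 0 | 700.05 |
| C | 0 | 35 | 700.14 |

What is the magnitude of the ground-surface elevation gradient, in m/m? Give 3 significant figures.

0.00184 m/m

∂z/∂x = (700.05 − 700.15) / (55 − 0) = -0.001818
∂z/∂y = (700.14 − 700.15) / (35 − 0) = -0.0002857
|∇f| = √(-0.001818² + -0.0002857²) = 0.00184 m/m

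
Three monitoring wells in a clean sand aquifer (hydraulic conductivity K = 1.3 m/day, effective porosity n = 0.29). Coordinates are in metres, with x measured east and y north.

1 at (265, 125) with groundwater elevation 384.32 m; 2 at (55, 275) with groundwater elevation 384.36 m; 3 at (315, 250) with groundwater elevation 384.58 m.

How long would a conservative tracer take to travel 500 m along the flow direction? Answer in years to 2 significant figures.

Three-point gradient (reference 1): Δ to 2 = (-210, 150, +0.04), Δ to 3 = (50, 125, +0.26).
∂h/∂x = +0.001007, ∂h/∂y = +0.001677 (det = -33750).
|∇h| = √(0.001007² + 0.001677²) = 0.001956
Seepage velocity v = K·i/n = 1.3 × 0.001956 / 0.29 = 0.008768 m/day.
t = 500 / 0.008768 = 5.703e+04 days = 156 years.

160 years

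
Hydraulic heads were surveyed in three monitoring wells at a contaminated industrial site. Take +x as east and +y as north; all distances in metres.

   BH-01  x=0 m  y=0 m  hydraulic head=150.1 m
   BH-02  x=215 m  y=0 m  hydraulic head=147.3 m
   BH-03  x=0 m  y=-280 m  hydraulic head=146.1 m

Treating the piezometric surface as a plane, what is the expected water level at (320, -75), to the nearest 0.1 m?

∂h/∂x = (147.3 − 150.1) / (215 − 0) = -0.01302
∂h/∂y = (146.1 − 150.1) / (-280 − 0) = +0.01429
h(320, -75) = 150.1 + (-0.01302)·(320) + (+0.01429)·(-75) = 150.1 -4.167 -1.071 = 144.861 m.

144.9 m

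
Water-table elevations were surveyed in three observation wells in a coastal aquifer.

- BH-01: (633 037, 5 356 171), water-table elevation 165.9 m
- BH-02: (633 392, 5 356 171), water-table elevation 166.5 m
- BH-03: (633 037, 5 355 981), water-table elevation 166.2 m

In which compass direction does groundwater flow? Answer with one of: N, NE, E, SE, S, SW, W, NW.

∂h/∂x = (166.5 − 165.9) / (633392 − 633037) = +0.001690
∂h/∂y = (166.2 − 165.9) / (5355981 − 5356171) = -0.001579
Flow = −∇h = (-0.001690 east, +0.001579 north), which points northwest.

NW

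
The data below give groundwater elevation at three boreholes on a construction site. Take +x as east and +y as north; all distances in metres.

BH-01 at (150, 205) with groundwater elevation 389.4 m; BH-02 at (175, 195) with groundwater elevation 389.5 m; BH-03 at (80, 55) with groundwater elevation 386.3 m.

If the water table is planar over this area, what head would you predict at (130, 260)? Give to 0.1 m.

390.1 m

Differences from BH-01: to BH-02 (Δx, Δy, Δh) = (25, -10, +0.1); to BH-03 = (-70, -150, -3.1).
Determinant of the coordinate differences = 25·(-150) − (-70)·(-10) = -4450.
∂h/∂x = [(+0.1)·(-150) − (-3.1)·(-10)] / -4450 = +0.01034
∂h/∂y = [25·(-3.1) − (-70)·(+0.1)] / -4450 = +0.01584
h(130, 260) = 389.4 + (+0.01034)·(-20) + (+0.01584)·(55) = 389.4 -0.207 +0.871 = 390.065 m.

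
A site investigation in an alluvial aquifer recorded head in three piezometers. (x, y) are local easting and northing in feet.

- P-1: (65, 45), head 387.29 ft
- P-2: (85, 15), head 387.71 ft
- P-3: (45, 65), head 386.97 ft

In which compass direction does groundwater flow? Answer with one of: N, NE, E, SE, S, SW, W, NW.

NW

Taking P-1 as reference: P-2−P-1 = (20, -30, +0.42); P-3−P-1 = (-20, 20, -0.32).
Solve a·Δx + b·Δy = Δh: det = 20·20 − (-20)·(-30) = -200.
∂h/∂x = [(+0.42)·20 − (-0.32)·(-30)] / -200 = +0.006000
∂h/∂y = [20·(-0.32) − (-20)·(+0.42)] / -200 = -0.010000
Flow = −∇h = (-0.006000 east, +0.010000 north), which points northwest.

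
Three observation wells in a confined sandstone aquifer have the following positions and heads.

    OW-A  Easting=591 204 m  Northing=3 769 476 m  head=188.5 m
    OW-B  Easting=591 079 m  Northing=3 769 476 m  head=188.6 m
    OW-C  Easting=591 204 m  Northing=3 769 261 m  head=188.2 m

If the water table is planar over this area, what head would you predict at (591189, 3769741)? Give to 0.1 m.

188.9 m

∂h/∂x = (188.6 − 188.5) / (591079 − 591204) = -0.0008000
∂h/∂y = (188.2 − 188.5) / (3769261 − 3769476) = +0.001395
h(591189, 3769741) = 188.5 + (-0.0008000)·(-15) + (+0.001395)·(265) = 188.5 +0.012 +0.370 = 188.882 m.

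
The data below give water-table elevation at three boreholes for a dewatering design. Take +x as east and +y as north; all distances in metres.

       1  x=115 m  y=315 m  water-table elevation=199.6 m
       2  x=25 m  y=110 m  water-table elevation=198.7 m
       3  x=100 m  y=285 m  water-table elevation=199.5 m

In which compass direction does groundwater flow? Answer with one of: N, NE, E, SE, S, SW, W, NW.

Taking 1 as reference: 2−1 = (-90, -205, -0.9); 3−1 = (-15, -30, -0.1).
Solve a·Δx + b·Δy = Δh: det = (-90)·(-30) − (-15)·(-205) = -375.
∂h/∂x = [(-0.9)·(-30) − (-0.1)·(-205)] / -375 = -0.01733
∂h/∂y = [(-90)·(-0.1) − (-15)·(-0.9)] / -375 = +0.01200
Flow = −∇h = (+0.01733 east, -0.01200 north), which points southeast.

SE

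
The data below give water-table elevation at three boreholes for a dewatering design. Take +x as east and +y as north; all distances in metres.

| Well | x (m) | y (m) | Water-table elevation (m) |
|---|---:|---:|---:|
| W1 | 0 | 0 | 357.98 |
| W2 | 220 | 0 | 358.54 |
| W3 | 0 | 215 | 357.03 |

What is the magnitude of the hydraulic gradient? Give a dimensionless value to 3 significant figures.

0.00510

∂h/∂x = (358.54 − 357.98) / (220 − 0) = +0.002545
∂h/∂y = (357.03 − 357.98) / (215 − 0) = -0.004419
|∇h| = √(0.002545² + -0.004419²) = 0.005099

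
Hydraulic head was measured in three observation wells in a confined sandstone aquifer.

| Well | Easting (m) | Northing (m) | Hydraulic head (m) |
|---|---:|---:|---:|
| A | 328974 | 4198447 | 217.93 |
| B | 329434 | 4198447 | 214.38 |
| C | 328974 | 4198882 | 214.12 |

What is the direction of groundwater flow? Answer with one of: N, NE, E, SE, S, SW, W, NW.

NE

∂h/∂x = (214.38 − 217.93) / (329434 − 328974) = -0.007717
∂h/∂y = (214.12 − 217.93) / (4198882 − 4198447) = -0.008759
Flow = −∇h = (+0.007717 east, +0.008759 north), which points northeast.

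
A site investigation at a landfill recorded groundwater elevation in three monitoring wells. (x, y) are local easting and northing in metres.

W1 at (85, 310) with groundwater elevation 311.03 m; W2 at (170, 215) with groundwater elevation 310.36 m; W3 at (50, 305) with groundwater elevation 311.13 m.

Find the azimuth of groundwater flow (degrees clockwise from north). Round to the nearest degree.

139°

With h = a·x + b·y + c and W1 as origin, the differences give:
  85·a + (-95)·b = -0.67
  (-35)·a + (-5)·b = +0.10
Eliminate b (×(-5) and ×(-95), subtract): -3750·a = 12.850 → a = ∂h/∂x = -0.003427
Back-substitute: b = ∂h/∂y = +0.003987.
Flow direction (−∇h) has components (+0.003427 E, -0.003987 N).
Azimuth = atan2(E, N) = atan2(+0.003427, -0.003987) = 139.3° ≈ 139°.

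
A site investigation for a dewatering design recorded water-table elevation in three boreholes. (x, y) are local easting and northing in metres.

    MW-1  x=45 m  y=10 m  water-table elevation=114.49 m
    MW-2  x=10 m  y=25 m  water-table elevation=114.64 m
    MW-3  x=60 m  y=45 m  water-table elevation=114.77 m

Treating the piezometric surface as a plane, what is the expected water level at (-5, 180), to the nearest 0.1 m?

115.9 m

Taking MW-1 as reference: MW-2−MW-1 = (-35, 15, +0.15); MW-3−MW-1 = (15, 35, +0.28).
Solve a·Δx + b·Δy = Δh: det = (-35)·35 − 15·15 = -1450.
∂h/∂x = [(+0.15)·35 − (+0.28)·15] / -1450 = -0.0007241
∂h/∂y = [(-35)·(+0.28) − 15·(+0.15)] / -1450 = +0.008310
h(-5, 180) = 114.49 + (-0.0007241)·(-50) + (+0.008310)·(170) = 114.49 +0.036 +1.413 = 115.939 m.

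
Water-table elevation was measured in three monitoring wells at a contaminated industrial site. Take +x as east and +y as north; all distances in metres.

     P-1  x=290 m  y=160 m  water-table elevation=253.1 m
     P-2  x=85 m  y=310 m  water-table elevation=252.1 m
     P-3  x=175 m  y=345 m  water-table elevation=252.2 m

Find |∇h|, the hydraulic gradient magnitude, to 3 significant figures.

0.00414

Three-point gradient (reference P-1): Δ to P-2 = (-205, 150, -1.0), Δ to P-3 = (-115, 185, -0.9).
∂h/∂x = +0.002418, ∂h/∂y = -0.003362 (det = -20675).
|∇h| = √(0.002418² + -0.003362²) = 0.004141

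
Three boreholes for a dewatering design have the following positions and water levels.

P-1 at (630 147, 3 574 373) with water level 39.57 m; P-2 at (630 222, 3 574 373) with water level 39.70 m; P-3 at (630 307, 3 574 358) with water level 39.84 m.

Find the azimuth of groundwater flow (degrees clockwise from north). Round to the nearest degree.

Three-point gradient (reference P-1): Δ to P-2 = (75, 0, +0.13), Δ to P-3 = (160, -15, +0.27).
∂h/∂x = +0.001733, ∂h/∂y = +0.0004889 (det = -1125).
Flow direction (−∇h) has components (-0.001733 E, -0.0004889 N).
Azimuth = atan2(E, N) = atan2(-0.001733, -0.0004889) = 254.2° ≈ 254°.

254°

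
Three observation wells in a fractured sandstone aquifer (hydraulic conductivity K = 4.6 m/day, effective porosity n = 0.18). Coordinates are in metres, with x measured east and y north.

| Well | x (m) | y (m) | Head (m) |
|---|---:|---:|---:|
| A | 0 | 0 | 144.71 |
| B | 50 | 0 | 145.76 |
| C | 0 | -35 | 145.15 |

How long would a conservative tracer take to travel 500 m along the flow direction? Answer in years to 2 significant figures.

∂h/∂x = (145.76 − 144.71) / (50 − 0) = +0.02100
∂h/∂y = (145.15 − 144.71) / (-35 − 0) = -0.01257
|∇h| = √(0.02100² + -0.01257²) = 0.02447
Seepage velocity v = K·i/n = 4.6 × 0.02447 / 0.18 = 0.6253 m/day.
t = 500 / 0.6253 = 799.6 days = 2.19 years.

2.2 years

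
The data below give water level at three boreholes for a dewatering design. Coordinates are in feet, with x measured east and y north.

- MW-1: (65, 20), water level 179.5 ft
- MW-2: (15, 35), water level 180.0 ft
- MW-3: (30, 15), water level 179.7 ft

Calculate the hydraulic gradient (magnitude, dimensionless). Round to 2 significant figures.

0.012

Taking MW-1 as reference: MW-2−MW-1 = (-50, 15, +0.5); MW-3−MW-1 = (-35, -5, +0.2).
Solve a·Δx + b·Δy = Δh: det = (-50)·(-5) − (-35)·15 = 775.
∂h/∂x = [(+0.5)·(-5) − (+0.2)·15] / 775 = -0.007097
∂h/∂y = [(-50)·(+0.2) − (-35)·(+0.5)] / 775 = +0.009677
|∇h| = √(-0.007097² + 0.009677²) = 0.012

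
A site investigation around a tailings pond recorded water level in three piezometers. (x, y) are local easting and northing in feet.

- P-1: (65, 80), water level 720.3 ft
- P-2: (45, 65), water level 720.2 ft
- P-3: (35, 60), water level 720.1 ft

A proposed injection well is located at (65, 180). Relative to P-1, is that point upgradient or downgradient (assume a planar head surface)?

downgradient

Three-point gradient (reference P-1): Δ to P-2 = (-20, -15, -0.1), Δ to P-3 = (-30, -20, -0.2).
∂h/∂x = +0.02000, ∂h/∂y = -0.02000 (det = -50).
Head at (65, 180) = 720.3 + (+0.02000)·(0) + (-0.02000)·(100) = 718.30 ft.
That is lower than the 720.3 ft at P-1, so the point is downgradient.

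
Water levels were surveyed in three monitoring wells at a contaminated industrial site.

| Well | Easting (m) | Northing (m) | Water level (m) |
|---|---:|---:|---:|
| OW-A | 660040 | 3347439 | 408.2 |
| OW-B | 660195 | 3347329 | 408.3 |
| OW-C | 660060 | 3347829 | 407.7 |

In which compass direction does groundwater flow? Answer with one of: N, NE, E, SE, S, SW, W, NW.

With h = a·x + b·y + c and OW-A as origin, the differences give:
  155·a + (-110)·b = +0.1
  20·a + 390·b = -0.5
Eliminate b (×390 and ×(-110), subtract): 62650·a = -16.00 → a = ∂h/∂x = -0.0002554
Back-substitute: b = ∂h/∂y = -0.001269.
Flow = −∇h = (+0.0002554 east, +0.001269 north), which points north.

N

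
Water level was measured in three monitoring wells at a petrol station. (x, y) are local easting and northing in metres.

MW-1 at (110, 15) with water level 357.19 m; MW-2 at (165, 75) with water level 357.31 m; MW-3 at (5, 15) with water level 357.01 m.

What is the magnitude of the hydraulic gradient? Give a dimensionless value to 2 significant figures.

Differences from MW-1: to MW-2 (Δx, Δy, Δh) = (55, 60, +0.12); to MW-3 = (-105, 0, -0.18).
Solve a·Δx + b·Δy = Δh: det = 55·0 − (-105)·60 = 6300.
∂h/∂x = [(+0.12)·0 − (-0.18)·60] / 6300 = +0.001714
∂h/∂y = [55·(-0.18) − (-105)·(+0.12)] / 6300 = +0.0004286
|∇h| = √(0.001714² + 0.0004286²) = 0.001767

0.0018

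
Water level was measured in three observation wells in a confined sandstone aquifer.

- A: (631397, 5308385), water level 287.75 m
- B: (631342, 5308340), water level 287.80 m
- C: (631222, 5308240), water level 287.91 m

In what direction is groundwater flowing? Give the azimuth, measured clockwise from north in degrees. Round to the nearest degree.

Three-point gradient (reference A): Δ to B = (-55, -45, +0.05), Δ to C = (-175, -145, +0.16).
∂h/∂x = -0.0005000, ∂h/∂y = -0.0005000 (det = 100).
Flow direction (−∇h) has components (+0.0005000 E, +0.0005000 N).
Azimuth = atan2(E, N) = atan2(+0.0005000, +0.0005000) = 45.0° ≈ 045°.

045°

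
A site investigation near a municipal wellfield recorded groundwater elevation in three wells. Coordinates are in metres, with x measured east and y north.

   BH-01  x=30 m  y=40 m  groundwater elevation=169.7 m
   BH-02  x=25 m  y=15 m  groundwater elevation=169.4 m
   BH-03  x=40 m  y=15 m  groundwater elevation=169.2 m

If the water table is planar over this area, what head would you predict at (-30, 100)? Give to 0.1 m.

Three-point gradient (reference BH-01): Δ to BH-02 = (-5, -25, -0.3), Δ to BH-03 = (10, -25, -0.5).
∂h/∂x = -0.01333, ∂h/∂y = +0.01467 (det = 375).
h(-30, 100) = 169.7 + (-0.01333)·(-60) + (+0.01467)·(60) = 169.7 +0.800 +0.880 = 171.380 m.

171.4 m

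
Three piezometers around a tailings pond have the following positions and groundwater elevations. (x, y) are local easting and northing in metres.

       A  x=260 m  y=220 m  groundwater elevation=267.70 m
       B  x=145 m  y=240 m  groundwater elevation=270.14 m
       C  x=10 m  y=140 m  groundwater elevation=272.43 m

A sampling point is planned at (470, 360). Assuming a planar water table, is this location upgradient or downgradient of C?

downgradient

Three-point gradient (reference A): Δ to B = (-115, 20, +2.44), Δ to C = (-250, -80, +4.73).
∂h/∂x = -0.02041, ∂h/∂y = +0.004651 (det = 14200).
Head at (470, 360) = 267.70 + (-0.02041)·(210) + (+0.004651)·(140) = 264.07 m.
That is lower than the 272.43 m at C, so the point is downgradient.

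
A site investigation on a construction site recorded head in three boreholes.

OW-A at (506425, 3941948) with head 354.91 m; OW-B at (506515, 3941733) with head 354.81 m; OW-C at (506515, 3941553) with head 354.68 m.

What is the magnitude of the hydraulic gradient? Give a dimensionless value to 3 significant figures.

With h = a·x + b·y + c and OW-A as origin, the differences give:
  90·a + (-215)·b = -0.10
  90·a + (-395)·b = -0.23
Eliminate b (×(-395) and ×(-215), subtract): -16200·a = -9.950 → a = ∂h/∂x = +0.0006142
Back-substitute: b = ∂h/∂y = +0.0007222.
|∇h| = √(0.0006142² + 0.0007222²) = 0.0009481

0.000948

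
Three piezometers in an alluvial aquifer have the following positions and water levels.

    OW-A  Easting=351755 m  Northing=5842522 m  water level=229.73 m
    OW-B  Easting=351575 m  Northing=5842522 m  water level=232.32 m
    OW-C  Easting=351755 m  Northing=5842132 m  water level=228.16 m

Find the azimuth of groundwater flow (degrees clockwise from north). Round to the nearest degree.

∂h/∂x = (232.32 − 229.73) / (351575 − 351755) = -0.01439
∂h/∂y = (228.16 − 229.73) / (5842132 − 5842522) = +0.004026
Flow direction (−∇h) has components (+0.01439 E, -0.004026 N).
Azimuth = atan2(E, N) = atan2(+0.01439, -0.004026) = 105.6° ≈ 106°.

106°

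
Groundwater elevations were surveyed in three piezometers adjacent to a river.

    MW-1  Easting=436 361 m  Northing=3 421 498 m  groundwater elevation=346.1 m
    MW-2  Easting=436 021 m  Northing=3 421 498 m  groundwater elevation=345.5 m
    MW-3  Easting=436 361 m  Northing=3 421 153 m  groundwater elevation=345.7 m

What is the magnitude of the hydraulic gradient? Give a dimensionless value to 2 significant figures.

0.0021

∂h/∂x = (345.5 − 346.1) / (436021 − 436361) = +0.001765
∂h/∂y = (345.7 − 346.1) / (3421153 − 3421498) = +0.001159
|∇h| = √(0.001765² + 0.001159²) = 0.002112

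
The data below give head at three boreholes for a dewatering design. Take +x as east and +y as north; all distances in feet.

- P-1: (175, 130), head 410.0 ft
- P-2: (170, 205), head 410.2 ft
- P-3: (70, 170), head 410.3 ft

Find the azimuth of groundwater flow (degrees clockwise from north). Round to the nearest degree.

Differences from P-1: to P-2 (Δx, Δy, Δh) = (-5, 75, +0.2); to P-3 = (-105, 40, +0.3).
Solve a·Δx + b·Δy = Δh: det = (-5)·40 − (-105)·75 = 7675.
∂h/∂x = [(+0.2)·40 − (+0.3)·75] / 7675 = -0.001889
∂h/∂y = [(-5)·(+0.3) − (-105)·(+0.2)] / 7675 = +0.002541
Flow direction (−∇h) has components (+0.001889 E, -0.002541 N).
Azimuth = atan2(E, N) = atan2(+0.001889, -0.002541) = 143.4° ≈ 143°.

143°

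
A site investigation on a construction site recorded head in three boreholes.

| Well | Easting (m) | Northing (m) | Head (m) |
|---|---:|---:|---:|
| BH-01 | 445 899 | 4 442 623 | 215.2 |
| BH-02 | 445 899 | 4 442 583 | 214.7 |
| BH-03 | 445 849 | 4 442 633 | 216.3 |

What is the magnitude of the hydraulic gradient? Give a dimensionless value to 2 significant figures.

0.023

With h = a·x + b·y + c and BH-01 as origin, the differences give:
  0·a + (-40)·b = -0.5
  (-50)·a + 10·b = +1.1
Eliminate b (×10 and ×(-40), subtract): -2000·a = 39.00 → a = ∂h/∂x = -0.01950
Back-substitute: b = ∂h/∂y = +0.01250.
|∇h| = √(-0.01950² + 0.01250²) = 0.02316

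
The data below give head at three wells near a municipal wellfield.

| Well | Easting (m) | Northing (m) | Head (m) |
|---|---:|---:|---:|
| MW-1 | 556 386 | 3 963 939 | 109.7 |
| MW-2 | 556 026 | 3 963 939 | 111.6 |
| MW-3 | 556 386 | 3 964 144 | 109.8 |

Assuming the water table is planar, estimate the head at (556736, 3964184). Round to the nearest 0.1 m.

∂h/∂x = (111.6 − 109.7) / (556026 − 556386) = -0.005278
∂h/∂y = (109.8 − 109.7) / (3964144 − 3963939) = +0.0004878
h(556736, 3964184) = 109.7 + (-0.005278)·(350) + (+0.0004878)·(245) = 109.7 -1.847 +0.120 = 107.972 m.

108.0 m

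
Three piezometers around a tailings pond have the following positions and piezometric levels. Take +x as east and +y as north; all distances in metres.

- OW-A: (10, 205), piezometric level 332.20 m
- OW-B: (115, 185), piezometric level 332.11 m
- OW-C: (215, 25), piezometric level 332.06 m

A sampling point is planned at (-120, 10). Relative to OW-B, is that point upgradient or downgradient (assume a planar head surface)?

Taking OW-A as reference: OW-B−OW-A = (105, -20, -0.09); OW-C−OW-A = (205, -180, -0.14).
Solve a·Δx + b·Δy = Δh: det = 105·(-180) − 205·(-20) = -14800.
∂h/∂x = [(-0.09)·(-180) − (-0.14)·(-20)] / -14800 = -0.0009054
∂h/∂y = [105·(-0.14) − 205·(-0.09)] / -14800 = -0.0002534
Head at (-120, 10) = 332.20 + (-0.0009054)·(-130) + (-0.0002534)·(-195) = 332.37 m.
That is higher than the 332.11 m at OW-B, so the point is upgradient.

upgradient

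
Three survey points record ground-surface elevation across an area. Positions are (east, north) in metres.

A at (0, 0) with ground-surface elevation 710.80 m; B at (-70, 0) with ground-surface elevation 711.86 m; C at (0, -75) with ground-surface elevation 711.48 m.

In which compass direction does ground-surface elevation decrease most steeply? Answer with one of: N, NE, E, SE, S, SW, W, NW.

NE

∂z/∂x = (711.86 − 710.80) / (-70 − 0) = -0.01514
∂z/∂y = (711.48 − 710.80) / (-75 − 0) = -0.009067
Steepest decrease is along −∇f = (+0.01514 E, +0.009067 N) → northeast.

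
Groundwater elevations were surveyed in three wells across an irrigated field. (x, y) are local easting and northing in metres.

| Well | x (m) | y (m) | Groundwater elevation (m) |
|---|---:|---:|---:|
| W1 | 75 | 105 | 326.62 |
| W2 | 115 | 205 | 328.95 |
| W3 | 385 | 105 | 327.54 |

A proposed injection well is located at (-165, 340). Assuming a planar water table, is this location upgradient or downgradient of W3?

Differences from W1: to W2 (Δx, Δy, Δh) = (40, 100, +2.33); to W3 = (310, 0, +0.92).
Determinant of the coordinate differences = 40·0 − 310·100 = -31000.
∂h/∂x = [(+2.33)·0 − (+0.92)·100] / -31000 = +0.002968
∂h/∂y = [40·(+0.92) − 310·(+2.33)] / -31000 = +0.02211
Head at (-165, 340) = 326.62 + (+0.002968)·(-240) + (+0.02211)·(235) = 331.10 m.
That is higher than the 327.54 m at W3, so the point is upgradient.

upgradient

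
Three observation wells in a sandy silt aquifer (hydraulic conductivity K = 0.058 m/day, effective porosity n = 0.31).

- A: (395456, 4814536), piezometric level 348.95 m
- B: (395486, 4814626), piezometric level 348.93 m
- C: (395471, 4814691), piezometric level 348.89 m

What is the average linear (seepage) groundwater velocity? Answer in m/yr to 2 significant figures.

With h = a·x + b·y + c and A as origin, the differences give:
  30·a + 90·b = -0.02
  15·a + 155·b = -0.06
Eliminate b (×155 and ×90, subtract): 3300·a = 2.300 → a = ∂h/∂x = +0.0006970
Back-substitute: b = ∂h/∂y = -0.0004545.
|∇h| = √(0.0006970² + -0.0004545²) = 0.0008321
Seepage velocity v = K·i/n = 0.058 × 0.0008321 / 0.31 = 0.0001557 m/day = 0.05687 m/yr.

0.057 m/yr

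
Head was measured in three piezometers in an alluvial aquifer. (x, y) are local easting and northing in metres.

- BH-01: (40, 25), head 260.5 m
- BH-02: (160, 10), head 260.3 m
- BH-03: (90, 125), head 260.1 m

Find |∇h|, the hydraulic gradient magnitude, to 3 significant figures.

With h = a·x + b·y + c and BH-01 as origin, the differences give:
  120·a + (-15)·b = -0.2
  50·a + 100·b = -0.4
Eliminate b (×100 and ×(-15), subtract): 12750·a = -26.00 → a = ∂h/∂x = -0.002039
Back-substitute: b = ∂h/∂y = -0.002980.
|∇h| = √(-0.002039² + -0.002980²) = 0.003611

0.00361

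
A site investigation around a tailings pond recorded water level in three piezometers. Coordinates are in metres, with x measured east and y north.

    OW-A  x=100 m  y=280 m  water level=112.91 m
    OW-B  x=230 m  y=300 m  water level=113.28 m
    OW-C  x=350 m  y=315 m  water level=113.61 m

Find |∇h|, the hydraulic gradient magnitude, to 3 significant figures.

0.00407

With h = a·x + b·y + c and OW-A as origin, the differences give:
  130·a + 20·b = +0.37
  250·a + 35·b = +0.70
Eliminate b (×35 and ×20, subtract): -450·a = -1.050 → a = ∂h/∂x = +0.002333
Back-substitute: b = ∂h/∂y = +0.003333.
|∇h| = √(0.002333² + 0.003333²) = 0.004068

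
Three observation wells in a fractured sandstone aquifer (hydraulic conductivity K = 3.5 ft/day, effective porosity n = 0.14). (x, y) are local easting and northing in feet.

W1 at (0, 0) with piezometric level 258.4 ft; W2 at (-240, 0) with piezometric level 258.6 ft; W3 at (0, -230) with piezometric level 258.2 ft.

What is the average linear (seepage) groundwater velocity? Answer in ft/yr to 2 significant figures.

11 ft/yr

∂h/∂x = (258.6 − 258.4) / (-240 − 0) = -0.0008333
∂h/∂y = (258.2 − 258.4) / (-230 − 0) = +0.0008696
|∇h| = √(-0.0008333² + 0.0008696²) = 0.001204
Seepage velocity v = K·i/n = 3.5 × 0.001204 / 0.14 = 0.0301 ft/day = 10.99 ft/yr.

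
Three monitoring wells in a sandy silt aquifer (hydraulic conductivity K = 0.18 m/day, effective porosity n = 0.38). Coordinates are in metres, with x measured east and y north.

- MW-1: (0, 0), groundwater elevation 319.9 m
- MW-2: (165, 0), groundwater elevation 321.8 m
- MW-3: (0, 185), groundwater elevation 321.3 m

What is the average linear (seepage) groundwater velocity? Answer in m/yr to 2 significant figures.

∂h/∂x = (321.8 − 319.9) / (165 − 0) = +0.01152
∂h/∂y = (321.3 − 319.9) / (185 − 0) = +0.007568
|∇h| = √(0.01152² + 0.007568²) = 0.01378
Seepage velocity v = K·i/n = 0.18 × 0.01378 / 0.38 = 0.006527 m/day = 2.384 m/yr.

2.4 m/yr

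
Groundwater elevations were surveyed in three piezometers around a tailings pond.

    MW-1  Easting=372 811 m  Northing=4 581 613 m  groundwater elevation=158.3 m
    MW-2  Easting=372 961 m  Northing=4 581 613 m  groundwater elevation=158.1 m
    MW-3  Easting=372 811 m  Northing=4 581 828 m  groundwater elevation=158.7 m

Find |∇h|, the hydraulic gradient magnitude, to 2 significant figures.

∂h/∂x = (158.1 − 158.3) / (372961 − 372811) = -0.001333
∂h/∂y = (158.7 − 158.3) / (4581828 − 4581613) = +0.001860
|∇h| = √(-0.001333² + 0.001860²) = 0.002288

0.0023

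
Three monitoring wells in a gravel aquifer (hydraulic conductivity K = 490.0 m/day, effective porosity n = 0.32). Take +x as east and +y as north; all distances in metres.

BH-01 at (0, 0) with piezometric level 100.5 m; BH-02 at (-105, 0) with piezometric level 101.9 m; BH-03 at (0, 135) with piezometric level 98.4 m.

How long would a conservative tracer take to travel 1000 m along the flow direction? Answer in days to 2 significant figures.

32 days

∂h/∂x = (101.9 − 100.5) / (-105 − 0) = -0.01333
∂h/∂y = (98.4 − 100.5) / (135 − 0) = -0.01556
|∇h| = √(-0.01333² + -0.01556²) = 0.02049
Seepage velocity v = K·i/n = 490.0 × 0.02049 / 0.32 = 31.38 m/day.
t = 1000 / 31.38 = 31.87 days.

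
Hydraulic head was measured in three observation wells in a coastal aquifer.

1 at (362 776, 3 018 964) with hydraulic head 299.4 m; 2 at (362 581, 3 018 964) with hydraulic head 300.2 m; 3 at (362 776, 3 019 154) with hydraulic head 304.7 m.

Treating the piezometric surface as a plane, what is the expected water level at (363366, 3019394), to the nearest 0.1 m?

309.0 m

∂h/∂x = (300.2 − 299.4) / (362581 − 362776) = -0.004103
∂h/∂y = (304.7 − 299.4) / (3019154 − 3018964) = +0.02789
h(363366, 3019394) = 299.4 + (-0.004103)·(590) + (+0.02789)·(430) = 299.4 -2.421 +11.995 = 308.974 m.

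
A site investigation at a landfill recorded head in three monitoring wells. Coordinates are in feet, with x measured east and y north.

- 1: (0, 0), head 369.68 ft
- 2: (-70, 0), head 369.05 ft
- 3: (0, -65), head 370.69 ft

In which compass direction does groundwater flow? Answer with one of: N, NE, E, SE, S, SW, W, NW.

∂h/∂x = (369.05 − 369.68) / (-70 − 0) = +0.009000
∂h/∂y = (370.69 − 369.68) / (-65 − 0) = -0.01554
Flow = −∇h = (-0.009000 east, +0.01554 north), which points northwest.

NW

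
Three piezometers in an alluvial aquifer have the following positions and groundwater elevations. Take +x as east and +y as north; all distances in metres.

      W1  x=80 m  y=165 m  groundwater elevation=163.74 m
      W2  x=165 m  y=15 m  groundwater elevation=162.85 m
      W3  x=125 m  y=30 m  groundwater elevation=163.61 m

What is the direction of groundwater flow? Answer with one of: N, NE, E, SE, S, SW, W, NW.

E

With h = a·x + b·y + c and W1 as origin, the differences give:
  85·a + (-150)·b = -0.89
  45·a + (-135)·b = -0.13
Eliminate b (×(-135) and ×(-150), subtract): -4725·a = 100.650 → a = ∂h/∂x = -0.02130
Back-substitute: b = ∂h/∂y = -0.006138.
Flow = −∇h = (+0.02130 east, +0.006138 north), which points east.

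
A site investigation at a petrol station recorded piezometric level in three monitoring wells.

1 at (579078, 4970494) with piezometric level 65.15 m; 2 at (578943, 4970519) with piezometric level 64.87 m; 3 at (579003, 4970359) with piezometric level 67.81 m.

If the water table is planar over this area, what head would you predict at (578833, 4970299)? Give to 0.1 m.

Differences from 1: to 2 (Δx, Δy, Δh) = (-135, 25, -0.28); to 3 = (-75, -135, +2.66).
Solve a·Δx + b·Δy = Δh: det = (-135)·(-135) − (-75)·25 = 20100.
∂h/∂x = [(-0.28)·(-135) − (+2.66)·25] / 20100 = -0.001428
∂h/∂y = [(-135)·(+2.66) − (-75)·(-0.28)] / 20100 = -0.01891
h(578833, 4970299) = 65.15 + (-0.001428)·(-245) + (-0.01891)·(-195) = 65.15 +0.350 +3.688 = 69.187 m.

69.2 m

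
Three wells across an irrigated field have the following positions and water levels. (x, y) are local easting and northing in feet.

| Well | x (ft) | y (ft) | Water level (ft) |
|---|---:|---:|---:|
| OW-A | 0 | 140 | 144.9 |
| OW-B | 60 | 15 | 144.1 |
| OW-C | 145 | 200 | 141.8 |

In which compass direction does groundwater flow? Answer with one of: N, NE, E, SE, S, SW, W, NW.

E

Differences from OW-A: to OW-B (Δx, Δy, Δh) = (60, -125, -0.8); to OW-C = (145, 60, -3.1).
Determinant of the coordinate differences = 60·60 − 145·(-125) = 21725.
∂h/∂x = [(-0.8)·60 − (-3.1)·(-125)] / 21725 = -0.02005
∂h/∂y = [60·(-3.1) − 145·(-0.8)] / 21725 = -0.003222
Flow = −∇h = (+0.02005 east, +0.003222 north), which points east.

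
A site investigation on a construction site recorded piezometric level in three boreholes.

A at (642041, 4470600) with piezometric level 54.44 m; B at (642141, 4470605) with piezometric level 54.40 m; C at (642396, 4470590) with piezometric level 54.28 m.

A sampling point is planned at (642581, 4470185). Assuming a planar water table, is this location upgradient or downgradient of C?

With h = a·x + b·y + c and A as origin, the differences give:
  100·a + 5·b = -0.04
  355·a + (-10)·b = -0.16
Eliminate b (×(-10) and ×5, subtract): -2775·a = 1.200 → a = ∂h/∂x = -0.0004324
Back-substitute: b = ∂h/∂y = +0.0006486.
Head at (642581, 4470185) = 54.44 + (-0.0004324)·(540) + (+0.0006486)·(-415) = 53.94 m.
That is lower than the 54.28 m at C, so the point is downgradient.

downgradient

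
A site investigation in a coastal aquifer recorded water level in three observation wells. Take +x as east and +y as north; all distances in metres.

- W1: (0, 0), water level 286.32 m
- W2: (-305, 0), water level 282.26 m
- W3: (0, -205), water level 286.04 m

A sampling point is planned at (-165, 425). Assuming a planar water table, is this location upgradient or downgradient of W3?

downgradient

∂h/∂x = (282.26 − 286.32) / (-305 − 0) = +0.01331
∂h/∂y = (286.04 − 286.32) / (-205 − 0) = +0.001366
Head at (-165, 425) = 286.32 + (+0.01331)·(-165) + (+0.001366)·(425) = 284.70 m.
That is lower than the 286.04 m at W3, so the point is downgradient.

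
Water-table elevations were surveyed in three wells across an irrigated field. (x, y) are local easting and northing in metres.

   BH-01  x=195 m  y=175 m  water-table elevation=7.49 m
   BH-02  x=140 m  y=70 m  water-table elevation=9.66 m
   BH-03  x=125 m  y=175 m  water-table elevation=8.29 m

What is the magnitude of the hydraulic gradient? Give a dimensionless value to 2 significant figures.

0.019

Taking BH-01 as reference: BH-02−BH-01 = (-55, -105, +2.17); BH-03−BH-01 = (-70, 0, +0.80).
Determinant of the coordinate differences = (-55)·0 − (-70)·(-105) = -7350.
∂h/∂x = [(+2.17)·0 − (+0.80)·(-105)] / -7350 = -0.01143
∂h/∂y = [(-55)·(+0.80) − (-70)·(+2.17)] / -7350 = -0.01468
|∇h| = √(-0.01143² + -0.01468²) = 0.01861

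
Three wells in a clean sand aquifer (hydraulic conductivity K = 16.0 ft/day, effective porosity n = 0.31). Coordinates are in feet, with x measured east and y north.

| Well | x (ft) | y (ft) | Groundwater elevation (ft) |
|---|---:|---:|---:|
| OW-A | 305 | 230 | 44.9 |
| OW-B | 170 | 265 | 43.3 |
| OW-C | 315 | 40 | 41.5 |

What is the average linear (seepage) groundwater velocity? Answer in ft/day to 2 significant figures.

With h = a·x + b·y + c and OW-A as origin, the differences give:
  (-135)·a + 35·b = -1.6
  10·a + (-190)·b = -3.4
Eliminate b (×(-190) and ×35, subtract): 25300·a = 423.00 → a = ∂h/∂x = +0.01672
Back-substitute: b = ∂h/∂y = +0.01877.
|∇h| = √(0.01672² + 0.01877²) = 0.02514
Seepage velocity v = K·i/n = 16.0 × 0.02514 / 0.31 = 1.298 ft/day.

1.3 ft/day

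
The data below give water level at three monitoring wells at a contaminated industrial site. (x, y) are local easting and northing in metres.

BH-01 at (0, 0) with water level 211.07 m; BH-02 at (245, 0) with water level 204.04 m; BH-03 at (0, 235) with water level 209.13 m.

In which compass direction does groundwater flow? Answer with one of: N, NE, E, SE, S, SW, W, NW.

E

∂h/∂x = (204.04 − 211.07) / (245 − 0) = -0.02869
∂h/∂y = (209.13 − 211.07) / (235 − 0) = -0.008255
Flow = −∇h = (+0.02869 east, +0.008255 north), which points east.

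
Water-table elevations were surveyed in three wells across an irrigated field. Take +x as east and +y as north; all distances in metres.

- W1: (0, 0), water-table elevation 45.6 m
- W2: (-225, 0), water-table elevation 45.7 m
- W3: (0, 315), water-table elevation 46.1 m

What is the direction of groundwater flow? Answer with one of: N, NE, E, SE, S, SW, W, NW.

S

∂h/∂x = (45.7 − 45.6) / (-225 − 0) = -0.0004444
∂h/∂y = (46.1 − 45.6) / (315 − 0) = +0.001587
Flow = −∇h = (+0.0004444 east, -0.001587 north), which points south.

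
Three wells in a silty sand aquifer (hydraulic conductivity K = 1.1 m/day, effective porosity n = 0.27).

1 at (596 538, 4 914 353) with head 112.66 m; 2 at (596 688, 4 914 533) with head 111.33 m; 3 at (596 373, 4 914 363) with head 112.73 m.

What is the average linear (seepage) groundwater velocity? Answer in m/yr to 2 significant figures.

Taking 1 as reference: 2−1 = (150, 180, -1.33); 3−1 = (-165, 10, +0.07).
Solve a·Δx + b·Δy = Δh: det = 150·10 − (-165)·180 = 31200.
∂h/∂x = [(-1.33)·10 − (+0.07)·180] / 31200 = -0.0008301
∂h/∂y = [150·(+0.07) − (-165)·(-1.33)] / 31200 = -0.006697
|∇h| = √(-0.0008301² + -0.006697²) = 0.006748
Seepage velocity v = K·i/n = 1.1 × 0.006748 / 0.27 = 0.02749 m/day = 10.04 m/yr.

10 m/yr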